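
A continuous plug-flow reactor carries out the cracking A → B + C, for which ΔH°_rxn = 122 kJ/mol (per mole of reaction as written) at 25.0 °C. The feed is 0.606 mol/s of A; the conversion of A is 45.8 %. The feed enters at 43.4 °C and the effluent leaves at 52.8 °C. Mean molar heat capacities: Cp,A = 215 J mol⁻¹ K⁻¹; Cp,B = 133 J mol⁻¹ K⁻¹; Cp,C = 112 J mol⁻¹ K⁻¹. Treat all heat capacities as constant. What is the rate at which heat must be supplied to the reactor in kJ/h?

Q_in = 127000 kJ/h

Extent of reaction ξ = 0.458 × 0.606 = 0.27755 mol/s
Reaction term: ξ·ΔH°_rxn = 0.27755 × 122 = 33.861 kJ/s
Sensible, feed 43.4→25 °C: -2.3973 kJ/s
Outlet flows (mol/s): A 0.32845, B 0.27755, C 0.27755
Sensible, products 25→52.8 °C: 3.8535 kJ/s
Q = ΔH = 35.317 kJ/s = 35.317 kW
Heat supplied = 127140 kJ/h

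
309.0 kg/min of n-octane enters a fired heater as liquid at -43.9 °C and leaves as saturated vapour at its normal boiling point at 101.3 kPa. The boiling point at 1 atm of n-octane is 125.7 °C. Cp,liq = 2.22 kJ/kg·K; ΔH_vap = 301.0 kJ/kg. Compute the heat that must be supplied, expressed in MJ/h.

Q = 12600 MJ/h

liquid -43.9→125.7 °C: 376.51 kJ/kg
vaporisation at 125.7 °C: 301 kJ/kg
Δh = 376.51 + 301 = 677.51 kJ/kg
Q = ṁ·Δh = 309.0 kg/min × 677.51 kJ/kg = 209350 kJ/min
|Q| = 3489.2 kW = 12561 MJ/h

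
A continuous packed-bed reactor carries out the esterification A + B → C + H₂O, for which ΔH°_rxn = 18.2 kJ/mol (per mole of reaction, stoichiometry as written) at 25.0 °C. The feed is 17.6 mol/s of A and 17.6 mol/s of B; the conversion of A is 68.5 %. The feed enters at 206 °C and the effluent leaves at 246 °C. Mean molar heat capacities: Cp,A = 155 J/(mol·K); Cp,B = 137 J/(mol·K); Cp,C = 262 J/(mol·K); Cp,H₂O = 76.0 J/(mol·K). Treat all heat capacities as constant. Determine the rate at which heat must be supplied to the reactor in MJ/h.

Q_in = 1970 MJ/h

Extent of reaction ξ = 0.685 × 17.6 = 12.056 mol/s
Reaction term: ξ·ΔH°_rxn = 12.056 × 18.2 = 219.42 kJ/s
Sensible, feed 206→25 °C: -930.2 kJ/s
Outlet flows (mol/s): A 5.544, B 5.544, C 12.056, H₂O 12.056
Sensible, products 25→246 °C: 1258.3 kJ/s
Q = ΔH = 547.55 kJ/s = 547.55 kW
Heat supplied = 1971.2 MJ/h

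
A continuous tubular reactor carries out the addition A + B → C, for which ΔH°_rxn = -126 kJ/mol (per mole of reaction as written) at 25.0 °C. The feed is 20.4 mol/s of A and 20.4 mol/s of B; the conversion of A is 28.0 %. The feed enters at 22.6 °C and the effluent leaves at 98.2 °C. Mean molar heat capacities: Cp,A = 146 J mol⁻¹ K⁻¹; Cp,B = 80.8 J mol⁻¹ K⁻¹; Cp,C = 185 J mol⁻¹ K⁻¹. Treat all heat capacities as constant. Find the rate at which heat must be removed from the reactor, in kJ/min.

Q_out = 23200 kJ/min

Extent of reaction ξ = 0.280 × 20.4 = 5.712 mol/s
Reaction term: ξ·ΔH°_rxn = 5.712 × -126 = -719.71 kJ/s
Sensible, feed 22.6→25 °C: 11.104 kJ/s
Outlet flows (mol/s): A 14.688, B 14.688, C 5.712
Sensible, products 25→98.2 °C: 321.2 kJ/s
Q = ΔH = -387.41 kJ/s = -387.41 kW
Heat removed = 23245 kJ/min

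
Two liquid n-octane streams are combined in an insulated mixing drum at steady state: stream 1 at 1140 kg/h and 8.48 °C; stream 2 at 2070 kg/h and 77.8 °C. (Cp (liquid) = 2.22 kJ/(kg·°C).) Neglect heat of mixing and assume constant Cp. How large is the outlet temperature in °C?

No heat crosses the boundary, so H_out = H_in.
T_out = Σ ṁᵢCp,ᵢTᵢ / Σ ṁᵢCp,ᵢ
      = 378980 / 7126.2 = 53.182 °C

T_out = 53.2 °C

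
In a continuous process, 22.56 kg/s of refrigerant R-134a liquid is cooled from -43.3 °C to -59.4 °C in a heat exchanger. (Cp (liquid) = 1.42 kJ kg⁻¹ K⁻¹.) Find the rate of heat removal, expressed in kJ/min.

Q_c = 30900 kJ/min

Q = ṁ·Cp·ΔT = 22.56 × 1.42 × (-59.4 − -43.3) = -515.77 kJ/s
Cooling duty = 30946 kJ/min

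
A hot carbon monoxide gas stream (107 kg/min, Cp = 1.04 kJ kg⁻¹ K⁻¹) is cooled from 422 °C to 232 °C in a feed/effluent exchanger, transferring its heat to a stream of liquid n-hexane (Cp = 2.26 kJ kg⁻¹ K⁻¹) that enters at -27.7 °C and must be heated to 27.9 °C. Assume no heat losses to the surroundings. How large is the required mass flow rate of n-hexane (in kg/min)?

Heat released by hot stream: Q = 107 × 1.04 × (422 − 232) = 21143 kJ/min
Energy balance on cold side (adiabatic exchanger): Q = ṁ_c·Cp_c·(T_c,out − T_c,in)
ṁ_c = 21143 / [2.26 × (27.9 − -27.7)] = 168.26 kg/min

ṁ_c = 168 kg/min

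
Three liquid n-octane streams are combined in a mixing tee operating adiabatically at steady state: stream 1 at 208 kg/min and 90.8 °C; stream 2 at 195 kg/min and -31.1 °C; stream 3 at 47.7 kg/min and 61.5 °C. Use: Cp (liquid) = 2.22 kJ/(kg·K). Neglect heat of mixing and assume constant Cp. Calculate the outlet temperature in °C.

No heat crosses the boundary, so H_out = H_in.
Σ ṁᵢCp,ᵢTᵢ = 208×2.22×90.8 + 195×2.22×-31.1 + 47.7×2.22×61.5 = 34977
Σ ṁᵢCp,ᵢ = 208×2.22 + 195×2.22 + 47.7×2.22 = 1000.6
T_out = 34977 / 1000.6 = 34.958 °C

T_out = 35.0 °C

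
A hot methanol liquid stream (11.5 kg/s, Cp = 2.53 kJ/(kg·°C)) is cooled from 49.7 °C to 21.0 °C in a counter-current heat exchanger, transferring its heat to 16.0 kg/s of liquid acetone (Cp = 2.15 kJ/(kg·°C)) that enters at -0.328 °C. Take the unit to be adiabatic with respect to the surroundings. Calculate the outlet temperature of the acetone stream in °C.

Heat released by hot stream: Q = 11.5 × 2.53 × (49.7 − 21.0) = 835.03 kJ/s
Energy balance on cold side (adiabatic exchanger): Q = ṁ_c·Cp_c·(T_c,out − T_c,in)
T_c,out = -0.328 + 835.03/(16.0 × 2.15) = 23.946 °C

T_c,out = 23.9 °C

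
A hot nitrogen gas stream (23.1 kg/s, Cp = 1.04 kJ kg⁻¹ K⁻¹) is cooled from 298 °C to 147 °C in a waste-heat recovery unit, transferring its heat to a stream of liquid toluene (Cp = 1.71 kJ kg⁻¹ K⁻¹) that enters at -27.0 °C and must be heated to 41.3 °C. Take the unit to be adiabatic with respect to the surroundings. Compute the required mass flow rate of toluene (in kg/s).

ṁ_c = 31.1 kg/s

Heat released by hot stream: Q = 23.1 × 1.04 × (298 − 147) = 3627.6 kJ/s
Energy balance on cold side (adiabatic exchanger): Q = ṁ_c·Cp_c·(T_c,out − T_c,in)
ṁ_c = 3627.6 / [1.71 × (41.3 − -27.0)] = 31.06 kg/s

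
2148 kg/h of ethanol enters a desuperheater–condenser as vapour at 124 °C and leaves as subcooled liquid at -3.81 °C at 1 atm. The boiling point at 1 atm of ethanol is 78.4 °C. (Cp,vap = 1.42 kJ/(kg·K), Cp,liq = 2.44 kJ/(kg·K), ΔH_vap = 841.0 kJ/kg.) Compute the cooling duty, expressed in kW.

Q_c = 660 kW

vapour 124→78.4 °C: -64.752 kJ/kg
condensation at 78.4 °C: -841 kJ/kg
liquid 78.4→-3.81 °C: -200.59 kJ/kg
Δh = -64.752 + -841 + -200.59 = -1106.3 kJ/kg
Q = ṁ·Δh = 2148 kg/h × -1106.3 kJ/kg = -2.3764e+06 kJ/h
|Q| = 660.12 kW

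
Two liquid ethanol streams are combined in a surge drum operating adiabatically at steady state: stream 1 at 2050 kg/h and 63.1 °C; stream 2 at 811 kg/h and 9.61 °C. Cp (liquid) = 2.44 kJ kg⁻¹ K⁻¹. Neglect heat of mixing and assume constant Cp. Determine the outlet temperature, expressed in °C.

T_out = 47.9 °C

Energy balance with Q = 0: Σ ṁᵢCp,ᵢ(T_out − Tᵢ) = 0
Σ ṁᵢCp,ᵢTᵢ = 2050×2.44×63.1 + 811×2.44×9.61 = 334640
Σ ṁᵢCp,ᵢ = 2050×2.44 + 811×2.44 = 6980.8
T_out = 334640 / 6980.8 = 47.937 °C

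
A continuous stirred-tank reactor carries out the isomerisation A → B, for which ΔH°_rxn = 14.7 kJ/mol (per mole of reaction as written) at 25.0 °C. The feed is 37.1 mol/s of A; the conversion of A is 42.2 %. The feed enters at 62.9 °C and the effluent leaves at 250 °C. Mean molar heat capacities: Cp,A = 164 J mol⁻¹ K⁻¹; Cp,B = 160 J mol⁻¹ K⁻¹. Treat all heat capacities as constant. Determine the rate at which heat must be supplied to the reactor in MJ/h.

Q_in = 4880 MJ/h

Extent of reaction ξ = 0.422 × 37.1 = 15.656 mol/s
Reaction term: ξ·ΔH°_rxn = 15.656 × 14.7 = 230.15 kJ/s
Sensible, feed 62.9→25 °C: -230.6 kJ/s
Outlet flows (mol/s): A 21.444, B 15.656
Sensible, products 25→250 °C: 1354.9 kJ/s
Q = ΔH = 1354.4 kJ/s = 1354.4 kW
Heat supplied = 4876 MJ/h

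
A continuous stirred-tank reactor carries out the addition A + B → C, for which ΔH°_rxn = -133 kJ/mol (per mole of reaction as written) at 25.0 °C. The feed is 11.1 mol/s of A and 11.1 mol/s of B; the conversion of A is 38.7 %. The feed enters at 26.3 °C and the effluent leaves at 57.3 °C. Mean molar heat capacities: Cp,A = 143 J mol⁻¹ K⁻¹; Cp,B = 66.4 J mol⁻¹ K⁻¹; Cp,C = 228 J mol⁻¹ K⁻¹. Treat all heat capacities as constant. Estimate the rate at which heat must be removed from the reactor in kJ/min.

Q_out = 29800 kJ/min

Extent of reaction ξ = 0.387 × 11.1 = 4.2957 mol/s
Reaction term: ξ·ΔH°_rxn = 4.2957 × -133 = -571.33 kJ/s
Sensible, feed 26.3→25 °C: -3.0216 kJ/s
Outlet flows (mol/s): A 6.8043, B 6.8043, C 4.2957
Sensible, products 25→57.3 °C: 77.657 kJ/s
Q = ΔH = -496.69 kJ/s = -496.69 kW
Heat removed = 29802 kJ/min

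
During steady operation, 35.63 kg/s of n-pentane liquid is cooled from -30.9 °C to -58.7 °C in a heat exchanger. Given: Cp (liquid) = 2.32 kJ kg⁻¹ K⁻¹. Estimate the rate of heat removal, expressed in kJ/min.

Q = ṁ·Cp·ΔT = 35.63 × 2.32 × (-58.7 − -30.9) = -2298 kJ/s
Cooling duty = 137880 kJ/min

Q_c = 138000 kJ/min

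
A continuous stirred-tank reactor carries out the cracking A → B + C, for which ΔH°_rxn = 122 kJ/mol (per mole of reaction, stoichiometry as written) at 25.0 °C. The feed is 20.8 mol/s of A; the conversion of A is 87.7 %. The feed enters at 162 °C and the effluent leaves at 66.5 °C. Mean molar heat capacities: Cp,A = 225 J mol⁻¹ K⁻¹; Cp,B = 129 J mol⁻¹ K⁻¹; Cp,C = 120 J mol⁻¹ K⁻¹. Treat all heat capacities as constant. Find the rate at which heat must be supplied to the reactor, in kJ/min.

Extent of reaction ξ = 0.877 × 20.8 = 18.242 mol/s
Reaction term: ξ·ΔH°_rxn = 18.242 × 122 = 2225.5 kJ/s
Sensible, feed 162→25 °C: -641.16 kJ/s
Outlet flows (mol/s): A 2.5584, B 18.242, C 18.242
Sensible, products 25→66.5 °C: 212.39 kJ/s
Q = ΔH = 1796.7 kJ/s = 1796.7 kW
Heat supplied = 107800 kJ/min

Q_in = 108000 kJ/min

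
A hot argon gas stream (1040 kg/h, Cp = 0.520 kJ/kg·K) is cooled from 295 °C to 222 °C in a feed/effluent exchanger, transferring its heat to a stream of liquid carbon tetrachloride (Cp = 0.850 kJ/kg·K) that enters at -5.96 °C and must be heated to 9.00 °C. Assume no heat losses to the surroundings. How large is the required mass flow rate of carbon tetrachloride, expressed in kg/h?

Heat released by hot stream: Q = 1040 × 0.520 × (295 − 222) = 39478 kJ/h
Energy balance on cold side (adiabatic exchanger): Q = ṁ_c·Cp_c·(T_c,out − T_c,in)
ṁ_c = 39478 / [0.850 × (9.00 − -5.96)] = 3104.6 kg/h

ṁ_c = 3100 kg/h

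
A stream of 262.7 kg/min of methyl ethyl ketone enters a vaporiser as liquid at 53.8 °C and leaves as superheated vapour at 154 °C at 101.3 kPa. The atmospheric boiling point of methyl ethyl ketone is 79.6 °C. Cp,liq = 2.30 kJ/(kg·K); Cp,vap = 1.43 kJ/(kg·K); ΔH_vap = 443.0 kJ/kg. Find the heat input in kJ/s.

liquid 53.8→79.6 °C: 59.34 kJ/kg
vaporisation at 79.6 °C: 443 kJ/kg
vapour 79.6→154 °C: 106.39 kJ/kg
Δh = 59.34 + 443 + 106.39 = 608.73 kJ/kg
Q = ṁ·Δh = 262.7 kg/min × 608.73 kJ/kg = 159910 kJ/min
|Q| = 2665.2 kW

Q = 2670 kJ/s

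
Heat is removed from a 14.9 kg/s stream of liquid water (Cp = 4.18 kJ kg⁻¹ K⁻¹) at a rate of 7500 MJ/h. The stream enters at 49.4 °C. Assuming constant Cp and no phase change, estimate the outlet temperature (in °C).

Q = 7500 MJ/h = 2083.3 kJ/s
ΔT = Q/(ṁ·Cp) = 2083.3/(14.9×4.18) = 33.45 K
T_out = 49.4 − 33.45 = 15.95 °C

T_out = 15.9 °C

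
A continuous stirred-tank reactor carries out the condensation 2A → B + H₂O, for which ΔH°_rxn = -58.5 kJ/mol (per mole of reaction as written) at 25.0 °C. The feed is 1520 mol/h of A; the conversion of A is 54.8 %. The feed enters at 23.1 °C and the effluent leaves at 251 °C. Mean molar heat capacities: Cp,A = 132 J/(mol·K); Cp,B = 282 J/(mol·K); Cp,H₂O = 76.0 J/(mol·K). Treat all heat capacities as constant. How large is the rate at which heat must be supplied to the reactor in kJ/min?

Extent of reaction ξ = 0.548 × 1520 / 2 = 416.48 mol/h
Reaction term: ξ·ΔH°_rxn = 416.48 × -58.5 = -24364 kJ/h
Sensible, feed 23.1→25 °C: 381.22 kJ/h
Outlet flows (mol/h): A 687.04, B 416.48, H₂O 416.48
Sensible, products 25→251 °C: 54192 kJ/h
Q = ΔH = 30209 kJ/h = 8.3915 kW
Heat supplied = 503.49 kJ/min

Q_in = 503 kJ/min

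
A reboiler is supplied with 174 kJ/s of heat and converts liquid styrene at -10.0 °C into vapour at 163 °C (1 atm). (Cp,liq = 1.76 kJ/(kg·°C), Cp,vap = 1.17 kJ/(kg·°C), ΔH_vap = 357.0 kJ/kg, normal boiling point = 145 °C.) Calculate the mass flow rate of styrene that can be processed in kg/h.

ṁ = 962 kg/h

Δh = 1.76×(145−-10.0) + 357.0 + 1.17×(163−145) = 650.86 kJ/kg
Q = 174 kJ/s = 174 kJ/s = 626400 kJ/h
ṁ = Q/Δh = 626400 / 650.86 = 962.42 kg/h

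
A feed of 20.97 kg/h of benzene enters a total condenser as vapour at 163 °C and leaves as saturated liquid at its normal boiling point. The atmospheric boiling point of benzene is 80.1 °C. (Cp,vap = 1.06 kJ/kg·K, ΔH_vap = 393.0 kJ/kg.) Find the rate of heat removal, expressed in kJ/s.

Q_c = 2.80 kJ/s

vapour 163→80.1 °C: -87.874 kJ/kg
condensation at 80.1 °C: -393 kJ/kg
Δh = -87.874 + -393 = -480.87 kJ/kg
Q = ṁ·Δh = 20.97 kg/h × -480.87 kJ/kg = -10084 kJ/h
|Q| = 2.8011 kW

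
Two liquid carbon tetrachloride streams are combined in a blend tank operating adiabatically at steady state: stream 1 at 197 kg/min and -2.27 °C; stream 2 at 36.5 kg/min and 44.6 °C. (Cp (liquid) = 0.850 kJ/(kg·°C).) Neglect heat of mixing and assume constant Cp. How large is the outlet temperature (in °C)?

No heat crosses the boundary, so H_out = H_in.
Σ ṁᵢCp,ᵢTᵢ = 197×0.850×-2.27 + 36.5×0.850×44.6 = 1003.6
Σ ṁᵢCp,ᵢ = 197×0.850 + 36.5×0.850 = 198.47
T_out = 1003.6 / 198.47 = 5.0566 °C

T_out = 5.06 °C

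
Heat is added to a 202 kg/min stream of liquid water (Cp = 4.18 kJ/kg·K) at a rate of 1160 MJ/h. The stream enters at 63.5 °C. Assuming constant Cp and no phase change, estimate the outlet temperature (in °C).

T_out = 86.4 °C

Q = 1160 MJ/h = 19333 kJ/min
ΔT = Q/(ṁ·Cp) = 19333/(202×4.18) = 22.897 K
T_out = 63.5 + 22.897 = 86.397 °C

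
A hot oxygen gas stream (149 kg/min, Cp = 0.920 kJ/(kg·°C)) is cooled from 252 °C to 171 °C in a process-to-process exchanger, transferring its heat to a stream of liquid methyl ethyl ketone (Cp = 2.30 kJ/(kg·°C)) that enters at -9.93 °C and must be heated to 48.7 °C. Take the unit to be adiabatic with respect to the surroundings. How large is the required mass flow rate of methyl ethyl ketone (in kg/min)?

Heat released by hot stream: Q = 149 × 0.920 × (252 − 171) = 11103 kJ/min
Energy balance on cold side (adiabatic exchanger): Q = ṁ_c·Cp_c·(T_c,out − T_c,in)
ṁ_c = 11103 / [2.30 × (48.7 − -9.93)] = 82.34 kg/min

ṁ_c = 82.3 kg/min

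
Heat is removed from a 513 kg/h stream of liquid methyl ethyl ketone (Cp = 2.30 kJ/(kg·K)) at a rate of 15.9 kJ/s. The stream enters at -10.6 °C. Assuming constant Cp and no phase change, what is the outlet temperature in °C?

T_out = -59.1 °C

Q = 15.9 kJ/s = 57240 kJ/h
ΔT = Q/(ṁ·Cp) = 57240/(513×2.30) = 48.513 K
T_out = -10.6 − 48.513 = -59.113 °C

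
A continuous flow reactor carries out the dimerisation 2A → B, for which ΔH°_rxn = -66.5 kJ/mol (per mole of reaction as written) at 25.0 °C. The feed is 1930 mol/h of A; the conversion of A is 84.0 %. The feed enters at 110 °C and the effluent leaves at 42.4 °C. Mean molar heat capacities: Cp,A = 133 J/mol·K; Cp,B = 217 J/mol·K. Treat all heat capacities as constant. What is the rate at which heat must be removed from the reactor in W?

Extent of reaction ξ = 0.840 × 1930 / 2 = 810.6 mol/h
Reaction term: ξ·ΔH°_rxn = 810.6 × -66.5 = -53905 kJ/h
Sensible, feed 110→25 °C: -21819 kJ/h
Outlet flows (mol/h): A 308.8, B 810.6
Sensible, products 25→42.4 °C: 3775.3 kJ/h
Q = ΔH = -71948 kJ/h = -19.986 kW
Heat removed = 19986 W

Q_out = 20000 W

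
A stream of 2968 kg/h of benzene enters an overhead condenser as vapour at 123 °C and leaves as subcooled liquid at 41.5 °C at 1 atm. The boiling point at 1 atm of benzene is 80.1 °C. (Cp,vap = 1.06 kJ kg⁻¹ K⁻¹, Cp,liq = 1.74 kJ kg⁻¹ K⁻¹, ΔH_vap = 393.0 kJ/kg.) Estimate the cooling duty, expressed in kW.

vapour 123→80.1 °C: -45.474 kJ/kg
condensation at 80.1 °C: -393 kJ/kg
liquid 80.1→41.5 °C: -67.164 kJ/kg
Δh = -45.474 + -393 + -67.164 = -505.64 kJ/kg
Q = ṁ·Δh = 2968 kg/h × -505.64 kJ/kg = -1.5007e+06 kJ/h
|Q| = 416.87 kW

Q_c = 417 kW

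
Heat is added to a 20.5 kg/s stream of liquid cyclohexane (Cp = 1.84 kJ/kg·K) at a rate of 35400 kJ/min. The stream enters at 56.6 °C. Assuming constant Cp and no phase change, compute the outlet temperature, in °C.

T_out = 72.2 °C

Q = 35400 kJ/min = 590 kJ/s
ΔT = Q/(ṁ·Cp) = 590/(20.5×1.84) = 15.642 K
T_out = 56.6 + 15.642 = 72.242 °C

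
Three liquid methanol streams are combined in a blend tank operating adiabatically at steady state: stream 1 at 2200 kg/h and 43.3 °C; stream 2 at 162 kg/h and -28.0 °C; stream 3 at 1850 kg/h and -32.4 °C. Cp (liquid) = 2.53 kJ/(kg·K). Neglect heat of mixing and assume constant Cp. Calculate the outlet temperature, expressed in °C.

Energy balance with Q = 0: Σ ṁᵢCp,ᵢ(T_out − Tᵢ) = 0
T_out = Σ ṁᵢCp,ᵢTᵢ / Σ ṁᵢCp,ᵢ
      = 77884 / 10656 = 7.3086 °C

T_out = 7.31 °C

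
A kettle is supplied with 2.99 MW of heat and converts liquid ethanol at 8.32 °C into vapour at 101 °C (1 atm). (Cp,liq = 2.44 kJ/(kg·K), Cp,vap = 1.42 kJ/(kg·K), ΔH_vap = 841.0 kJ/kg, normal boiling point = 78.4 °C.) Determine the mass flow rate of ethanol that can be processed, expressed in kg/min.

ṁ = 172 kg/min

Δh = 2.44×(78.4−8.32) + 841.0 + 1.42×(101−78.4) = 1044.1 kJ/kg
Q = 2.99 MW = 2990 kJ/s = 179400 kJ/min
ṁ = Q/Δh = 179400 / 1044.1 = 171.82 kg/min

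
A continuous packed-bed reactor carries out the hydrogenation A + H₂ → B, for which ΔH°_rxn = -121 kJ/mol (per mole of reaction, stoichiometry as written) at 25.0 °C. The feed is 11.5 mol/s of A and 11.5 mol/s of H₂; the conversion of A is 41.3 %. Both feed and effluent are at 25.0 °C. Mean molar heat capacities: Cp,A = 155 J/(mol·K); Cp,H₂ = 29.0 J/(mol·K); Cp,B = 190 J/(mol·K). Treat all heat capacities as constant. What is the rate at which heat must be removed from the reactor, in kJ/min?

Extent of reaction ξ = 0.413 × 11.5 = 4.7495 mol/s
Reaction term: ξ·ΔH°_rxn = 4.7495 × -121 = -574.69 kJ/s
Q = ΔH = -574.69 kJ/s = -574.69 kW
Heat removed = 34481 kJ/min

Q_out = 34500 kJ/min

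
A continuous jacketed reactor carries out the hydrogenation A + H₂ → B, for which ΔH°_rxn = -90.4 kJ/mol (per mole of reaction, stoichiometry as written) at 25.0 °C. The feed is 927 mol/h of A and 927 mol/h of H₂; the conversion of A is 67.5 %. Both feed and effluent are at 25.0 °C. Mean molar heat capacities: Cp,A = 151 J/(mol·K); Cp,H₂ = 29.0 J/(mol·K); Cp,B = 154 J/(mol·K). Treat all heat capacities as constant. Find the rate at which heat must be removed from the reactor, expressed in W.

Q_out = 15700 W

Extent of reaction ξ = 0.675 × 927 = 625.73 mol/h
Reaction term: ξ·ΔH°_rxn = 625.73 × -90.4 = -56566 kJ/h
Q = ΔH = -56566 kJ/h = -15.713 kW
Heat removed = 15713 W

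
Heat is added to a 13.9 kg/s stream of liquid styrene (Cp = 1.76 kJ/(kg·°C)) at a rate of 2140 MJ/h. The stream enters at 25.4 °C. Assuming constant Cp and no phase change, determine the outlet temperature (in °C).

Q = 2140 MJ/h = 594.44 kJ/s
ΔT = Q/(ṁ·Cp) = 594.44/(13.9×1.76) = 24.299 K
T_out = 25.4 + 24.299 = 49.699 °C

T_out = 49.7 °C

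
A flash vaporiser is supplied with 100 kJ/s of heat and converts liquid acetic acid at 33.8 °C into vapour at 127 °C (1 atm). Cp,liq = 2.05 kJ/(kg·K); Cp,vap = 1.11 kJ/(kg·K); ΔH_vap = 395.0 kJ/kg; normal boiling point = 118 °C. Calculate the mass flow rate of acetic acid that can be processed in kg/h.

ṁ = 623 kg/h

Δh = 2.05×(118−33.8) + 395.0 + 1.11×(127−118) = 577.6 kJ/kg
Q = 100 kJ/s = 100 kJ/s = 360000 kJ/h
ṁ = Q/Δh = 360000 / 577.6 = 623.27 kg/h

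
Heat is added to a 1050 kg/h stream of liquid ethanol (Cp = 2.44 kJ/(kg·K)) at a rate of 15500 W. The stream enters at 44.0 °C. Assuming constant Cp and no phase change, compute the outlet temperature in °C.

T_out = 65.8 °C

Q = 15500 W = 55800 kJ/h
ΔT = Q/(ṁ·Cp) = 55800/(1050×2.44) = 21.78 K
T_out = 44.0 + 21.78 = 65.78 °C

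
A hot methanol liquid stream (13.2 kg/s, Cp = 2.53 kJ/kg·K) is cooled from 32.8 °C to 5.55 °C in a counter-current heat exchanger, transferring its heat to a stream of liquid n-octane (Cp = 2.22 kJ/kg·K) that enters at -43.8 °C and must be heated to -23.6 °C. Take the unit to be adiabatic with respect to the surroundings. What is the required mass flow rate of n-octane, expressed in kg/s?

ṁ_c = 20.3 kg/s

Heat released by hot stream: Q = 13.2 × 2.53 × (32.8 − 5.55) = 910.04 kJ/s
Energy balance on cold side (adiabatic exchanger): Q = ṁ_c·Cp_c·(T_c,out − T_c,in)
ṁ_c = 910.04 / [2.22 × (-23.6 − -43.8)] = 20.293 kg/s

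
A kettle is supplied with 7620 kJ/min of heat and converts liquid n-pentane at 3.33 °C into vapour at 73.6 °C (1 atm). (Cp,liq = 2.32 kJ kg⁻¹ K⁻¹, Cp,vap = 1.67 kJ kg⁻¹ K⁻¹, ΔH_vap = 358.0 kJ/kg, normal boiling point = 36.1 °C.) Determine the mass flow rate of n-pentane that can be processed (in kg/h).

ṁ = 921 kg/h

Δh = 2.32×(36.1−3.33) + 358.0 + 1.67×(73.6−36.1) = 496.65 kJ/kg
Q = 7620 kJ/min = 127 kJ/s = 457200 kJ/h
ṁ = Q/Δh = 457200 / 496.65 = 920.57 kg/h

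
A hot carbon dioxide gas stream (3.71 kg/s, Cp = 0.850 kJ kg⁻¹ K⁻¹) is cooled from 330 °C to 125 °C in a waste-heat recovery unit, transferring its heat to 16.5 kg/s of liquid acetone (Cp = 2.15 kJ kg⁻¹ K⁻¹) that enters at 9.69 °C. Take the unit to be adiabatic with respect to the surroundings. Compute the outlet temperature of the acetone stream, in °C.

Heat released by hot stream: Q = 3.71 × 0.850 × (330 − 125) = 646.47 kJ/s
Energy balance on cold side (adiabatic exchanger): Q = ṁ_c·Cp_c·(T_c,out − T_c,in)
T_c,out = 9.69 + 646.47/(16.5 × 2.15) = 27.913 °C

T_c,out = 27.9 °C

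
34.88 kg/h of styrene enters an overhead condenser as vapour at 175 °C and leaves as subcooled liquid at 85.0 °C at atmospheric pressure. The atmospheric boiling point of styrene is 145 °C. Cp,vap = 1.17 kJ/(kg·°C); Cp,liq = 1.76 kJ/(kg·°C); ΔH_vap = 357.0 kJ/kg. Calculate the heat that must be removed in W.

Q_c = 4820 W

vapour 175→145 °C: -35.1 kJ/kg
condensation at 145 °C: -357 kJ/kg
liquid 145→85.0 °C: -105.6 kJ/kg
Δh = -35.1 + -357 + -105.6 = -497.7 kJ/kg
Q = ṁ·Δh = 34.88 kg/h × -497.7 kJ/kg = -17360 kJ/h
|Q| = 4.8222 kW = 4822.2 W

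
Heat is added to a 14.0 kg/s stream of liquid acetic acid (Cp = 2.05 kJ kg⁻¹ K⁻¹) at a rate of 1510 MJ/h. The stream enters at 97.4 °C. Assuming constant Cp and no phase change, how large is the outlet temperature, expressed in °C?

Q = 1510 MJ/h = 419.44 kJ/s
ΔT = Q/(ṁ·Cp) = 419.44/(14.0×2.05) = 14.615 K
T_out = 97.4 + 14.615 = 112.01 °C

T_out = 112 °C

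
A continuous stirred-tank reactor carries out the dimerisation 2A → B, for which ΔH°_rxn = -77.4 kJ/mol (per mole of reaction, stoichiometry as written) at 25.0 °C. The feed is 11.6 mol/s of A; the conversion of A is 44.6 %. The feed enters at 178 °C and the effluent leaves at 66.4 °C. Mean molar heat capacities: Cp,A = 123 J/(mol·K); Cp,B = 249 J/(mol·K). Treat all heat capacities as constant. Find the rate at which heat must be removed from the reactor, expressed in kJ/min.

Q_out = 21500 kJ/min

Extent of reaction ξ = 0.446 × 11.6 / 2 = 2.5868 mol/s
Reaction term: ξ·ΔH°_rxn = 2.5868 × -77.4 = -200.22 kJ/s
Sensible, feed 178→25 °C: -218.3 kJ/s
Outlet flows (mol/s): A 6.4264, B 2.5868
Sensible, products 25→66.4 °C: 59.391 kJ/s
Q = ΔH = -359.13 kJ/s = -359.13 kW
Heat removed = 21548 kJ/min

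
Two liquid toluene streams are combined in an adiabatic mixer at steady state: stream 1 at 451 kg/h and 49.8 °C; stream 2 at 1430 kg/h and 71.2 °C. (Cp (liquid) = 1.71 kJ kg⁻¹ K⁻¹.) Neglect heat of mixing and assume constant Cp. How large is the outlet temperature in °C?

No heat crosses the boundary, so H_out = H_in.
Σ ṁᵢCp,ᵢTᵢ = 451×1.71×49.8 + 1430×1.71×71.2 = 212510
Σ ṁᵢCp,ᵢ = 451×1.71 + 1430×1.71 = 3216.5
T_out = 212510 / 3216.5 = 66.069 °C

T_out = 66.1 °C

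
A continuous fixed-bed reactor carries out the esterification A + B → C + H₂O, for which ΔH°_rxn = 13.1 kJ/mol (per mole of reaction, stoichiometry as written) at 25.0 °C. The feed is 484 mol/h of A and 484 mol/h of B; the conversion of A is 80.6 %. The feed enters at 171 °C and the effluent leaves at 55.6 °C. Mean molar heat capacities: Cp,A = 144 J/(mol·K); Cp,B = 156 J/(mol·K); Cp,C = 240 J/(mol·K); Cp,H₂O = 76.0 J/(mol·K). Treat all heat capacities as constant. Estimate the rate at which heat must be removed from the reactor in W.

Extent of reaction ξ = 0.806 × 484 = 390.1 mol/h
Reaction term: ξ·ΔH°_rxn = 390.1 × 13.1 = 5110.4 kJ/h
Sensible, feed 171→25 °C: -21199 kJ/h
Outlet flows (mol/h): A 93.896, B 93.896, C 390.1, H₂O 390.1
Sensible, products 25→55.6 °C: 4634.1 kJ/h
Q = ΔH = -11455 kJ/h = -3.1819 kW
Heat removed = 3181.9 W

Q_out = 3180 W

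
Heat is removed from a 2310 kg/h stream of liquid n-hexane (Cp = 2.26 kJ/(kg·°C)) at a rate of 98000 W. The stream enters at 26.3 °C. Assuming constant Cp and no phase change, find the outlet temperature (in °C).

Q = 98000 W = 352800 kJ/h
ΔT = Q/(ṁ·Cp) = 352800/(2310×2.26) = 67.578 K
T_out = 26.3 − 67.578 = -41.278 °C

T_out = -41.3 °C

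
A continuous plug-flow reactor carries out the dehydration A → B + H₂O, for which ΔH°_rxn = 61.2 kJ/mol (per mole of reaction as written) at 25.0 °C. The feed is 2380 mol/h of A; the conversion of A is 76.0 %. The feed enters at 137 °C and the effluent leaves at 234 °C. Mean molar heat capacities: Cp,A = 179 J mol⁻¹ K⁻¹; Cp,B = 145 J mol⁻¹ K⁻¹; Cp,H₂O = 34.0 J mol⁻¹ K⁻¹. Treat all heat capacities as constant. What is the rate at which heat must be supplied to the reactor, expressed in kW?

Q_in = 42.2 kW

Extent of reaction ξ = 0.760 × 2380 = 1808.8 mol/h
Reaction term: ξ·ΔH°_rxn = 1808.8 × 61.2 = 110700 kJ/h
Sensible, feed 137→25 °C: -47714 kJ/h
Outlet flows (mol/h): A 571.2, B 1808.8, H₂O 1808.8
Sensible, products 25→234 °C: 89038 kJ/h
Q = ΔH = 152020 kJ/h = 42.228 kW
Heat supplied = 42.228 kW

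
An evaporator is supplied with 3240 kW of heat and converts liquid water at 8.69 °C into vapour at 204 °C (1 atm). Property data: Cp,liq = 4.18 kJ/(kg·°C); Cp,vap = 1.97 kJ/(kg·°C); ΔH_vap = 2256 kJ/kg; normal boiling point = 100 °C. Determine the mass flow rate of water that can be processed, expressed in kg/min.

ṁ = 68.4 kg/min

Δh = 4.18×(100−8.69) + 2256 + 1.97×(204−100) = 2842.6 kJ/kg
Q = 3240 kW = 3240 kJ/s = 194400 kJ/min
ṁ = Q/Δh = 194400 / 2842.6 = 68.389 kg/min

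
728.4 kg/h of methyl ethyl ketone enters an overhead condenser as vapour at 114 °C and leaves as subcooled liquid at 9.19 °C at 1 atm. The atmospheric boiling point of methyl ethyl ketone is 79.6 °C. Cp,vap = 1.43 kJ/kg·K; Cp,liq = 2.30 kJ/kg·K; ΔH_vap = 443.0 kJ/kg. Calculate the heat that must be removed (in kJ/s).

vapour 114→79.6 °C: -49.192 kJ/kg
condensation at 79.6 °C: -443 kJ/kg
liquid 79.6→9.19 °C: -161.94 kJ/kg
Δh = -49.192 + -443 + -161.94 = -654.13 kJ/kg
Q = ṁ·Δh = 728.4 kg/h × -654.13 kJ/kg = -476470 kJ/h
|Q| = 132.35 kW

Q_c = 132 kJ/s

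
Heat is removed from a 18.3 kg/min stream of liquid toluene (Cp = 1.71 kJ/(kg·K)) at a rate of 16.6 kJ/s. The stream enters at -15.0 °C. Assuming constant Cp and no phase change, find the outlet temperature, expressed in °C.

T_out = -46.8 °C

Q = 16.6 kJ/s = 996 kJ/min
ΔT = Q/(ṁ·Cp) = 996/(18.3×1.71) = 31.828 K
T_out = -15.0 − 31.828 = -46.828 °C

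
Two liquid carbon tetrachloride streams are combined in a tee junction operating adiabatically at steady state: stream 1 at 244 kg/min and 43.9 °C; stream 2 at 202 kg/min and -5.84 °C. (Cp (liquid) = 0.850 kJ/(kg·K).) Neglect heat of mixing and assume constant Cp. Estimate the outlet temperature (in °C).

T_out = 21.4 °C

No heat crosses the boundary, so H_out = H_in.
T_out = Σ ṁᵢCp,ᵢTᵢ / Σ ṁᵢCp,ᵢ
      = 8102.1 / 379.1 = 21.372 °C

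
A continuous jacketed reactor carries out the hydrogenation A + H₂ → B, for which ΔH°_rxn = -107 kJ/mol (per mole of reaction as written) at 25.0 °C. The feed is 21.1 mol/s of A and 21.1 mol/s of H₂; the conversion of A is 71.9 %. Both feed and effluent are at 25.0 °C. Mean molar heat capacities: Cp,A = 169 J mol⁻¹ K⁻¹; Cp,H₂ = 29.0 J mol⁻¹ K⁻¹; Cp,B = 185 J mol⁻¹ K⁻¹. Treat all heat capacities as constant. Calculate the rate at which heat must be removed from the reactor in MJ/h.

Q_out = 5840 MJ/h

Extent of reaction ξ = 0.719 × 21.1 = 15.171 mol/s
Reaction term: ξ·ΔH°_rxn = 15.171 × -107 = -1623.3 kJ/s
Q = ΔH = -1623.3 kJ/s = -1623.3 kW
Heat removed = 5843.8 MJ/h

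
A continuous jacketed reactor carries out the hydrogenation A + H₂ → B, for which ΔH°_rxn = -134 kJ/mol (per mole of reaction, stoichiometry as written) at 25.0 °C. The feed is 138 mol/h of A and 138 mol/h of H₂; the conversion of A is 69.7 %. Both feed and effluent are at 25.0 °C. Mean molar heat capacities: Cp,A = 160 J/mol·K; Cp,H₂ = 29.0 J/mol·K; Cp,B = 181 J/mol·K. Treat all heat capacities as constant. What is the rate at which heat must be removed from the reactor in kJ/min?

Q_out = 215 kJ/min

Extent of reaction ξ = 0.697 × 138 = 96.186 mol/h
Reaction term: ξ·ΔH°_rxn = 96.186 × -134 = -12889 kJ/h
Q = ΔH = -12889 kJ/h = -3.5803 kW
Heat removed = 214.82 kJ/min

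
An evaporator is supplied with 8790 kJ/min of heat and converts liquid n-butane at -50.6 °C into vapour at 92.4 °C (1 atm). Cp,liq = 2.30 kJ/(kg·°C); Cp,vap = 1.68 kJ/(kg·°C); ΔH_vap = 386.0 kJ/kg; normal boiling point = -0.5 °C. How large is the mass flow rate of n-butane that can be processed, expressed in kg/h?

Δh = 2.30×(-0.5−-50.6) + 386.0 + 1.68×(92.4−-0.5) = 657.3 kJ/kg
Q = 8790 kJ/min = 146.5 kJ/s = 527400 kJ/h
ṁ = Q/Δh = 527400 / 657.3 = 802.37 kg/h

ṁ = 802 kg/h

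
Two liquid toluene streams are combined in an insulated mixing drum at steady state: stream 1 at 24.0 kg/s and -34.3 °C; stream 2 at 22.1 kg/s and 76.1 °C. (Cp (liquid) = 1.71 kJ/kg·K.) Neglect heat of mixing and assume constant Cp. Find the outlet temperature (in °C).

Energy balance with Q = 0: Σ ṁᵢCp,ᵢ(T_out − Tᵢ) = 0
T_out = Σ ṁᵢCp,ᵢTᵢ / Σ ṁᵢCp,ᵢ
      = 1468.2 / 78.831 = 18.625 °C

T_out = 18.6 °C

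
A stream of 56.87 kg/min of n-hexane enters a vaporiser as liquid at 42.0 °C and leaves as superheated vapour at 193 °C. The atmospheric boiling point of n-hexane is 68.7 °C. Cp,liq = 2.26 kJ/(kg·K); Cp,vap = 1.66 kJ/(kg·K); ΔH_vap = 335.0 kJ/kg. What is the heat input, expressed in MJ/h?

liquid 42.0→68.7 °C: 60.342 kJ/kg
vaporisation at 68.7 °C: 335 kJ/kg
vapour 68.7→193 °C: 206.34 kJ/kg
Δh = 60.342 + 335 + 206.34 = 601.68 kJ/kg
Q = ṁ·Δh = 56.87 kg/min × 601.68 kJ/kg = 34218 kJ/min
|Q| = 570.29 kW = 2053.1 MJ/h

Q = 2050 MJ/h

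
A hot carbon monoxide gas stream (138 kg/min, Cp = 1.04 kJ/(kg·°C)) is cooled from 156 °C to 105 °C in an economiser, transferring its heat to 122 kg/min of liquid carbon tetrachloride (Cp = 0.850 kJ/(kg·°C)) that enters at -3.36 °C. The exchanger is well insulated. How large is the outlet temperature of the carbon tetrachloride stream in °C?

Heat released by hot stream: Q = 138 × 1.04 × (156 − 105) = 7319.5 kJ/min
Energy balance on cold side (adiabatic exchanger): Q = ṁ_c·Cp_c·(T_c,out − T_c,in)
T_c,out = -3.36 + 7319.5/(122 × 0.850) = 67.224 °C

T_c,out = 67.2 °C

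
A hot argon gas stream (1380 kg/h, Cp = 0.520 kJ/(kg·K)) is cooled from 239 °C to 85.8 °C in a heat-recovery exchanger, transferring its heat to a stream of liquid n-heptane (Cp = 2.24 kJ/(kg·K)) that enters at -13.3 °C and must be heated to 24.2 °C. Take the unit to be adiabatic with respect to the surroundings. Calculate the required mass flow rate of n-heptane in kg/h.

ṁ_c = 1310 kg/h

Heat released by hot stream: Q = 1380 × 0.520 × (239 − 85.8) = 109940 kJ/h
Energy balance on cold side (adiabatic exchanger): Q = ṁ_c·Cp_c·(T_c,out − T_c,in)
ṁ_c = 109940 / [2.24 × (24.2 − -13.3)] = 1308.8 kg/h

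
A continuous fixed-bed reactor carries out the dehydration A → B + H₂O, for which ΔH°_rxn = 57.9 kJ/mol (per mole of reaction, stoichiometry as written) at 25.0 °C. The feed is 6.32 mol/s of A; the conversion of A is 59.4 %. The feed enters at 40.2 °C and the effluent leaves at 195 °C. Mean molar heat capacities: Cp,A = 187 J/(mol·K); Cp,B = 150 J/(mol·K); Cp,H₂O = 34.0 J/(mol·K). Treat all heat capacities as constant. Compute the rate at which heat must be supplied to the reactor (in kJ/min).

Q_in = 23900 kJ/min

Extent of reaction ξ = 0.594 × 6.32 = 3.7541 mol/s
Reaction term: ξ·ΔH°_rxn = 3.7541 × 57.9 = 217.36 kJ/s
Sensible, feed 40.2→25 °C: -17.964 kJ/s
Outlet flows (mol/s): A 2.5659, B 3.7541, H₂O 3.7541
Sensible, products 25→195 °C: 199 kJ/s
Q = ΔH = 398.4 kJ/s = 398.4 kW
Heat supplied = 23904 kJ/min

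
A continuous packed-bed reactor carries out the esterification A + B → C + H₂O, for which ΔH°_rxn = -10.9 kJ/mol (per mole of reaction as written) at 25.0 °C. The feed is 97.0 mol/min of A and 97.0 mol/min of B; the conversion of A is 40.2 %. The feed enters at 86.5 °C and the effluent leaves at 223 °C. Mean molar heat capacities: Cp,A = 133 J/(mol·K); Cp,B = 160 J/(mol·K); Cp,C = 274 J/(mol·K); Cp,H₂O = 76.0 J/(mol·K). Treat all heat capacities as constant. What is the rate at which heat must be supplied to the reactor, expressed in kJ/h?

Extent of reaction ξ = 0.402 × 97.0 = 38.994 mol/min
Reaction term: ξ·ΔH°_rxn = 38.994 × -10.9 = -425.03 kJ/min
Sensible, feed 86.5→25 °C: -1747.9 kJ/min
Outlet flows (mol/min): A 58.006, B 58.006, C 38.994, H₂O 38.994
Sensible, products 25→223 °C: 6067.4 kJ/min
Q = ΔH = 3894.5 kJ/min = 64.909 kW
Heat supplied = 233670 kJ/h

Q_in = 234000 kJ/h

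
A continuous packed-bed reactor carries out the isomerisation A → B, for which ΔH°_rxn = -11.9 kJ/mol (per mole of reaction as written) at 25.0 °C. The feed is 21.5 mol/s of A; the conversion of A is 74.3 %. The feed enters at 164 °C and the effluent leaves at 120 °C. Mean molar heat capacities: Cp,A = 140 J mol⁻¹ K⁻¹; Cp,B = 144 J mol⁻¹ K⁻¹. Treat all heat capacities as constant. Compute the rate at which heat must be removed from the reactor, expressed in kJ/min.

Q_out = 19000 kJ/min

Extent of reaction ξ = 0.743 × 21.5 = 15.974 mol/s
Reaction term: ξ·ΔH°_rxn = 15.974 × -11.9 = -190.1 kJ/s
Sensible, feed 164→25 °C: -418.39 kJ/s
Outlet flows (mol/s): A 5.5255, B 15.974
Sensible, products 25→120 °C: 292.02 kJ/s
Q = ΔH = -316.47 kJ/s = -316.47 kW
Heat removed = 18988 kJ/min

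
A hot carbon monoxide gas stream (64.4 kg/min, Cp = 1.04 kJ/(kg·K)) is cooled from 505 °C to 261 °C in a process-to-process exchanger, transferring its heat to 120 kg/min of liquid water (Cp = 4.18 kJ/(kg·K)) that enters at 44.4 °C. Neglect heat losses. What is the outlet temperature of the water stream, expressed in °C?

T_c,out = 77.0 °C

Heat released by hot stream: Q = 64.4 × 1.04 × (505 − 261) = 16342 kJ/min
Energy balance on cold side (adiabatic exchanger): Q = ṁ_c·Cp_c·(T_c,out − T_c,in)
T_c,out = 44.4 + 16342/(120 × 4.18) = 76.98 °C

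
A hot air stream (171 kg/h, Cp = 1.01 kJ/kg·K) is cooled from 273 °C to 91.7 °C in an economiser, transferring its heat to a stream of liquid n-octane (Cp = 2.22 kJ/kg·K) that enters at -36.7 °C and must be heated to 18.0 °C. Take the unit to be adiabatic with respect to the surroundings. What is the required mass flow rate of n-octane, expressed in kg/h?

ṁ_c = 258 kg/h

Heat released by hot stream: Q = 171 × 1.01 × (273 − 91.7) = 31312 kJ/h
Energy balance on cold side (adiabatic exchanger): Q = ṁ_c·Cp_c·(T_c,out − T_c,in)
ṁ_c = 31312 / [2.22 × (18.0 − -36.7)] = 257.85 kg/h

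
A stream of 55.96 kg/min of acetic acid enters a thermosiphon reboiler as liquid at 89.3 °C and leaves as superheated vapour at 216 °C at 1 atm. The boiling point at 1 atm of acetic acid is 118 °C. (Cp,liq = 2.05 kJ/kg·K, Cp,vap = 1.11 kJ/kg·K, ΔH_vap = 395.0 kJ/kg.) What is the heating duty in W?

liquid 89.3→118 °C: 58.835 kJ/kg
vaporisation at 118 °C: 395 kJ/kg
vapour 118→216 °C: 108.78 kJ/kg
Δh = 58.835 + 395 + 108.78 = 562.62 kJ/kg
Q = ṁ·Δh = 55.96 kg/min × 562.62 kJ/kg = 31484 kJ/min
|Q| = 524.73 kW = 524730 W

Q = 525000 W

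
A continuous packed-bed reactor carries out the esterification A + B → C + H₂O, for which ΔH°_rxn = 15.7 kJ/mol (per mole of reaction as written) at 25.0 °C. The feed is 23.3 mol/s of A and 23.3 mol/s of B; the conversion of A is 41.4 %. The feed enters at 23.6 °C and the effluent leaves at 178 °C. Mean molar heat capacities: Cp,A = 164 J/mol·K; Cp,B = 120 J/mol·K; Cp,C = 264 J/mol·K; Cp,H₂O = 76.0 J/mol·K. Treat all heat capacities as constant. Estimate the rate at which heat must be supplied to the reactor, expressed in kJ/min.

Q_in = 75300 kJ/min

Extent of reaction ξ = 0.414 × 23.3 = 9.6462 mol/s
Reaction term: ξ·ΔH°_rxn = 9.6462 × 15.7 = 151.45 kJ/s
Sensible, feed 23.6→25 °C: 9.2641 kJ/s
Outlet flows (mol/s): A 13.654, B 13.654, C 9.6462, H₂O 9.6462
Sensible, products 25→178 °C: 1095.1 kJ/s
Q = ΔH = 1255.8 kJ/s = 1255.8 kW
Heat supplied = 75347 kJ/min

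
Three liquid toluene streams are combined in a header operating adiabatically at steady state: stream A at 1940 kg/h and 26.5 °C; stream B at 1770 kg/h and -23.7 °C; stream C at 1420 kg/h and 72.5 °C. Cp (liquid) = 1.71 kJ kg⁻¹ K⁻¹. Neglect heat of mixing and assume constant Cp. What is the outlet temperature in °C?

No heat crosses the boundary, so H_out = H_in.
Σ ṁᵢCp,ᵢTᵢ = 1940×1.71×26.5 + 1770×1.71×-23.7 + 1420×1.71×72.5 = 192220
Σ ṁᵢCp,ᵢ = 1940×1.71 + 1770×1.71 + 1420×1.71 = 8772.3
T_out = 192220 / 8772.3 = 21.912 °C

T_out = 21.9 °C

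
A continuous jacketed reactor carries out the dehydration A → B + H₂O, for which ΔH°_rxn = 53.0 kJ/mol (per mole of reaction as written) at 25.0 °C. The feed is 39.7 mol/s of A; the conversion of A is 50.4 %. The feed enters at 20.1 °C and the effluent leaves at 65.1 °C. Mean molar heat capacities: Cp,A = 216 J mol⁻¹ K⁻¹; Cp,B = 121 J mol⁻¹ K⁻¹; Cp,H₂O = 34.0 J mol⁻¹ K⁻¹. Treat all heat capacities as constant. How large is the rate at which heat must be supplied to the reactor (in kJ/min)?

Extent of reaction ξ = 0.504 × 39.7 = 20.009 mol/s
Reaction term: ξ·ΔH°_rxn = 20.009 × 53.0 = 1060.5 kJ/s
Sensible, feed 20.1→25 °C: 42.018 kJ/s
Outlet flows (mol/s): A 19.691, B 20.009, H₂O 20.009
Sensible, products 25→65.1 °C: 294.92 kJ/s
Q = ΔH = 1397.4 kJ/s = 1397.4 kW
Heat supplied = 83844 kJ/min

Q_in = 83800 kJ/min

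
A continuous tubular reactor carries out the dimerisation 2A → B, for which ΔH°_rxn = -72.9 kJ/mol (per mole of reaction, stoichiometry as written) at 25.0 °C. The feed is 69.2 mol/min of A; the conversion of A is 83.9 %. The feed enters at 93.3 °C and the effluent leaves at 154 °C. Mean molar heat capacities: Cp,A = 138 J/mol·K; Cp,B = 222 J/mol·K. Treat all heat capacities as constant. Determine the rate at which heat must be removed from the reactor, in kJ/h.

Q_out = 104000 kJ/h

Extent of reaction ξ = 0.839 × 69.2 / 2 = 29.029 mol/min
Reaction term: ξ·ΔH°_rxn = 29.029 × -72.9 = -2116.2 kJ/min
Sensible, feed 93.3→25 °C: -652.24 kJ/min
Outlet flows (mol/min): A 11.141, B 29.029
Sensible, products 25→154 °C: 1029.7 kJ/min
Q = ΔH = -1738.8 kJ/min = -28.98 kW
Heat removed = 104330 kJ/h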